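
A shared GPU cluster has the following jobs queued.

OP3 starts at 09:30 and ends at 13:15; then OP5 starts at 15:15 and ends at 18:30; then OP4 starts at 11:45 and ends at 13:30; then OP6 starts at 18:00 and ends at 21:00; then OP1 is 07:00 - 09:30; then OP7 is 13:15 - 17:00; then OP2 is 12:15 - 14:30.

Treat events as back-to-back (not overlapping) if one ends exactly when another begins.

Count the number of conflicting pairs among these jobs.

7

Sorted by start: OP1, OP3, OP4, OP2, OP7, OP5, OP6.
OP3 starts exactly when OP1 ends (back-to-back, no overlap) — done with OP1.
OP4 starts before OP3 ends → OP3 and OP4 overlap.
OP2 starts before OP3 ends → OP3 and OP2 overlap.
OP7 starts exactly when OP3 ends (back-to-back, no overlap) — done with OP3.
OP2 starts before OP4 ends → OP4 and OP2 overlap.
OP7 starts before OP4 ends → OP4 and OP7 overlap.
OP5 starts after OP4 ends — done with OP4.
OP7 starts before OP2 ends → OP2 and OP7 overlap.
OP5 starts after OP2 ends — done with OP2.
OP5 starts before OP7 ends → OP7 and OP5 overlap.
OP6 starts after OP7 ends.
OP6 starts before OP5 ends → OP5 and OP6 overlap.
Overlapping pairs: OP2 & OP3, OP2 & OP4, OP2 & OP7, OP3 & OP4, OP4 & OP7, OP5 & OP6, OP5 & OP7 — 7 in total.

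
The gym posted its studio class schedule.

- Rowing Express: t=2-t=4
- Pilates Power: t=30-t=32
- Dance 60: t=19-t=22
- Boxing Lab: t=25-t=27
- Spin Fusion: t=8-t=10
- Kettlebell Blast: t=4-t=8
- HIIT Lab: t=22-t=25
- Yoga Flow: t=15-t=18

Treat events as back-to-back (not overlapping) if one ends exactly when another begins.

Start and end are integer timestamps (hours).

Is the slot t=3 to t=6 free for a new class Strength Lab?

No — it overlaps Kettlebell Blast, Rowing Express

Rowing Express: starts t=2 before Strength Lab ends t=6, and ends t=4 after Strength Lab starts t=3 → overlap.
Kettlebell Blast: starts t=4 before Strength Lab ends t=6, and ends t=8 after Strength Lab starts t=3 → overlap.
Spin Fusion: starts t=8 at or after Strength Lab ends t=6 → clear.
Yoga Flow: starts t=15 at or after Strength Lab ends t=6 → clear.
Dance 60: starts t=19 at or after Strength Lab ends t=6 → clear.
HIIT Lab: starts t=22 at or after Strength Lab ends t=6 → clear.
Boxing Lab: starts t=25 at or after Strength Lab ends t=6 → clear.
Pilates Power: starts t=30 at or after Strength Lab ends t=6 → clear.
Strength Lab overlaps Kettlebell Blast, Rowing Express.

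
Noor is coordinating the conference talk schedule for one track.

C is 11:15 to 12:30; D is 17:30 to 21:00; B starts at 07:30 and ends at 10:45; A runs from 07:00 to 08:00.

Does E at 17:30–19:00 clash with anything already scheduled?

A: ends 08:00 at or before E starts 17:30 → clear.
B: ends 10:45 at or before E starts 17:30 → clear.
C: ends 12:30 at or before E starts 17:30 → clear.
D: starts 17:30 before E ends 19:00, and ends 21:00 after E starts 17:30 → overlap.
E overlaps D.

Yes — it overlaps D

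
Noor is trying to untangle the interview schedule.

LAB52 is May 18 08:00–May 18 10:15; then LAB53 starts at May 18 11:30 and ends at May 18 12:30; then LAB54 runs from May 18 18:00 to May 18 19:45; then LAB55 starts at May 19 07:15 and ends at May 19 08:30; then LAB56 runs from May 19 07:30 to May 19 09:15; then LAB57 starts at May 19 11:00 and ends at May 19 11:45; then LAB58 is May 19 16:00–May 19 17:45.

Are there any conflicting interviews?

Check each pair: they overlap iff neither finishes before the other starts.
Sorted by start: LAB52, LAB53, LAB54, LAB55, LAB56, LAB57, LAB58.
LAB53 starts after LAB52 ends — done with LAB52.
LAB54 starts after LAB53 ends — done with LAB53.
LAB55 starts after LAB54 ends — done with LAB54.
LAB56 starts before LAB55 ends → LAB55 and LAB56 overlap.
That's a conflict, so the schedule is not conflict-free.

Yes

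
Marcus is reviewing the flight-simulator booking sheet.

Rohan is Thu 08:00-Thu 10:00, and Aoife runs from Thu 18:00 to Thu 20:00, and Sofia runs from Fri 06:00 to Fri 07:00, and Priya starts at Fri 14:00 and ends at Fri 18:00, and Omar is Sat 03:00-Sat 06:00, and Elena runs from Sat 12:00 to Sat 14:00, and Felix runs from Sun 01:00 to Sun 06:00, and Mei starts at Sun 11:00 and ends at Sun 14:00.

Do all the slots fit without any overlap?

Sorted by start: Rohan, Aoife, Sofia, Priya, Omar, Elena, Felix, Mei.
Aoife starts after Rohan ends, so Rohan has no further overlaps.
Sofia starts after Aoife ends, so Aoife has no further overlaps.
Priya starts after Sofia ends, so Sofia has no further overlaps.
Omar starts after Priya ends, so Priya has no further overlaps.
Elena starts after Omar ends, so Omar has no further overlaps.
Felix starts after Elena ends, so Elena has no further overlaps.
Mei starts after Felix ends.
Every pair is clear; the schedule has no overlaps.

Yes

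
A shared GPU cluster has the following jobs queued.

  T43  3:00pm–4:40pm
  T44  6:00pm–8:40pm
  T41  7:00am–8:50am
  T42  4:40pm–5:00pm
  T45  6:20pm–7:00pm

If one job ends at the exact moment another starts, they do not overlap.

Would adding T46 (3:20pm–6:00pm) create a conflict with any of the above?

Yes — it overlaps T42, T43

T41: ends 8:50am at or before T46 starts 3:20pm → clear.
T43: starts 3:00pm before T46 ends 6:00pm, and ends 4:40pm after T46 starts 3:20pm → overlap.
T42: starts 4:40pm before T46 ends 6:00pm, and ends 5:00pm after T46 starts 3:20pm → overlap.
T44: starts 6:00pm at or after T46 ends 6:00pm → clear.
T45: starts 6:20pm at or after T46 ends 6:00pm → clear.
T46 overlaps T42, T43.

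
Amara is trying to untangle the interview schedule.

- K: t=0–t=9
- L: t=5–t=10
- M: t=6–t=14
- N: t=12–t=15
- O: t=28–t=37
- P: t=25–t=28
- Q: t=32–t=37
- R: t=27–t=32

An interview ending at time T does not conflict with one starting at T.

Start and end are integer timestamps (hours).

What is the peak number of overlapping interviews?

Sort all start/end points and keep a running count:
t=0 start K → 1
t=5 start L → 2
t=6 start M → 3
t=9 end K → 2
t=10 end L → 1
t=12 start N → 2
t=14 end M → 1
t=15 end N → 0
t=25 start P → 1
t=27 start R → 2
t=28 end P → 1
t=28 start O → 2
t=32 end R → 1
t=32 start Q → 2
t=37 end O → 1
t=37 end Q → 0
Peak is 3, at t=6 (K, L, M).

3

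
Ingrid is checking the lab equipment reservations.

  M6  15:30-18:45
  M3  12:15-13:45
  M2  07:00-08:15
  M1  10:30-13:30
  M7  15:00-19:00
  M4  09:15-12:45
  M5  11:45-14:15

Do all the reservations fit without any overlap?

Sorted by start: M2, M4, M1, M5, M3, M7, M6.
M4 starts after M2 ends — done with M2.
M1 starts before M4 ends → M4 and M1 overlap.
That's a conflict, so the schedule is not conflict-free.

No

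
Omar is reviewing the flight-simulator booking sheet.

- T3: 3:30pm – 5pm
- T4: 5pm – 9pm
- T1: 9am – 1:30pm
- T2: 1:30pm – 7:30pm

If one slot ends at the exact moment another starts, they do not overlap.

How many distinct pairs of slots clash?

Sorted by start: T1, T2, T3, T4.
T2 starts exactly when T1 ends (back-to-back, no overlap) — done with T1.
T3 starts before T2 ends → T2 and T3 overlap.
T4 starts before T2 ends → T2 and T4 overlap.
T4 starts exactly when T3 ends (back-to-back, no overlap).
Overlapping pairs: T2 & T3, T2 & T4 — 2 in total.

2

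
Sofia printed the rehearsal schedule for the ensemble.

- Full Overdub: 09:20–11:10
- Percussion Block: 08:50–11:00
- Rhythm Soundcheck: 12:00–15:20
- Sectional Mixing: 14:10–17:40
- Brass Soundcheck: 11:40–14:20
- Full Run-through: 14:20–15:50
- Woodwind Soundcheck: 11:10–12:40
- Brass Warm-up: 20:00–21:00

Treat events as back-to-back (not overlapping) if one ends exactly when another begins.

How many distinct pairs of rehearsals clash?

8

Two intervals overlap when each starts before the other ends.
Sorted by start: Percussion Block, Full Overdub, Woodwind Soundcheck, Brass Soundcheck, Rhythm Soundcheck, Sectional Mixing, Full Run-through, Brass Warm-up.
Full Overdub starts before Percussion Block ends → Percussion Block and Full Overdub overlap.
Woodwind Soundcheck starts after Percussion Block ends; Percussion Block is clear from here.
Woodwind Soundcheck starts exactly when Full Overdub ends (back-to-back, no overlap); Full Overdub is clear from here.
Brass Soundcheck starts before Woodwind Soundcheck ends → Woodwind Soundcheck and Brass Soundcheck overlap.
Rhythm Soundcheck starts before Woodwind Soundcheck ends → Woodwind Soundcheck and Rhythm Soundcheck overlap.
Sectional Mixing starts after Woodwind Soundcheck ends; Woodwind Soundcheck is clear from here.
Rhythm Soundcheck starts before Brass Soundcheck ends → Brass Soundcheck and Rhythm Soundcheck overlap.
Sectional Mixing starts before Brass Soundcheck ends → Brass Soundcheck and Sectional Mixing overlap.
Full Run-through starts exactly when Brass Soundcheck ends (back-to-back, no overlap); Brass Soundcheck is clear from here.
Sectional Mixing starts before Rhythm Soundcheck ends → Rhythm Soundcheck and Sectional Mixing overlap.
Full Run-through starts before Rhythm Soundcheck ends → Rhythm Soundcheck and Full Run-through overlap.
Brass Warm-up starts after Rhythm Soundcheck ends.
Full Run-through starts before Sectional Mixing ends → Sectional Mixing and Full Run-through overlap.
Brass Warm-up starts after Sectional Mixing ends.
Brass Warm-up starts after Full Run-through ends.
Overlapping pairs: Brass Soundcheck & Rhythm Soundcheck, Brass Soundcheck & Sectional Mixing, Brass Soundcheck & Woodwind Soundcheck, Full Overdub & Percussion Block, Full Run-through & Rhythm Soundcheck, Full Run-through & Sectional Mixing, Rhythm Soundcheck & Sectional Mixing, Rhythm Soundcheck & Woodwind Soundcheck — 8 in total.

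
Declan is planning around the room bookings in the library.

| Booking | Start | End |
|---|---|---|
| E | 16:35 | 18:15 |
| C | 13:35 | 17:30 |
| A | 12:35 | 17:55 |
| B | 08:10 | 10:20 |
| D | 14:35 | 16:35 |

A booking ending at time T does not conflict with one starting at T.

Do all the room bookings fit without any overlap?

No

Sorted by start: B, A, C, D, E.
A starts after B ends; B is clear from here.
C starts before A ends → A and C overlap.
That's a conflict, so the schedule is not conflict-free.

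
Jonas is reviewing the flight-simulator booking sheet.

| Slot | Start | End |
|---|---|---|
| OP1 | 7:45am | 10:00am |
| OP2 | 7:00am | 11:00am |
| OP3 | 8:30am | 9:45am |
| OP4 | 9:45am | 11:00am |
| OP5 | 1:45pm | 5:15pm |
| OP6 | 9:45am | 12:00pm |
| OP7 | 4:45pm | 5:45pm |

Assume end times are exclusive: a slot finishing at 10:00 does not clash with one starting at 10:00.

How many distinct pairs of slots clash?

9

Sorted by start: OP2, OP1, OP3, OP4, OP6, OP5, OP7.
OP1 starts before OP2 ends → OP2 and OP1 overlap.
OP3 starts before OP2 ends → OP2 and OP3 overlap.
OP4 starts before OP2 ends → OP2 and OP4 overlap.
OP6 starts before OP2 ends → OP2 and OP6 overlap.
OP5 starts after OP2 ends; OP2 is clear from here.
OP3 starts before OP1 ends → OP1 and OP3 overlap.
OP4 starts before OP1 ends → OP1 and OP4 overlap.
OP6 starts before OP1 ends → OP1 and OP6 overlap.
OP5 starts after OP1 ends; OP1 is clear from here.
OP4 starts exactly when OP3 ends (back-to-back, no overlap); OP3 is clear from here.
OP6 starts before OP4 ends → OP4 and OP6 overlap.
OP5 starts after OP4 ends; OP4 is clear from here.
OP5 starts after OP6 ends; OP6 is clear from here.
OP7 starts before OP5 ends → OP5 and OP7 overlap.
Overlapping pairs: OP1 & OP2, OP1 & OP3, OP1 & OP4, OP1 & OP6, OP2 & OP3, OP2 & OP4, OP2 & OP6, OP4 & OP6, OP5 & OP7 — 9 in total.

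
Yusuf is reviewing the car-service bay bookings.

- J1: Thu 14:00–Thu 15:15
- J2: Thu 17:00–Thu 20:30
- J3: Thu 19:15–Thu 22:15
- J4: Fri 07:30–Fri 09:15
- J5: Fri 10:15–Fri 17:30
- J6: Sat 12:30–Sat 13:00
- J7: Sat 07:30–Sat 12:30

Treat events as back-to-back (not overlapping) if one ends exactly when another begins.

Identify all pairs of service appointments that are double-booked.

Sorted by start: J1, J2, J3, J4, J5, J7, J6.
J2 starts after J1 ends, so nothing later overlaps J1 either.
J3 starts before J2 ends → J2 and J3 overlap.
J4 starts after J2 ends, so nothing later overlaps J2 either.
J4 starts after J3 ends, so nothing later overlaps J3 either.
J5 starts after J4 ends, so nothing later overlaps J4 either.
J7 starts after J5 ends, so nothing later overlaps J5 either.
J6 starts exactly when J7 ends (back-to-back, no overlap).

J2 & J3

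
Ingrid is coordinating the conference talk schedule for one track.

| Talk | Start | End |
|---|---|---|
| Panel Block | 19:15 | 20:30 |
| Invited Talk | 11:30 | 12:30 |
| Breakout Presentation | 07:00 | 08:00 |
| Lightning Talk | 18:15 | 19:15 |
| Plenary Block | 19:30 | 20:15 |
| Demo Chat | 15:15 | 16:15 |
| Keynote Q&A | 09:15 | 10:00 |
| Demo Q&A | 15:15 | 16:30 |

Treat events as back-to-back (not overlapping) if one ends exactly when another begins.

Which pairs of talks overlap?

Sorted by start: Breakout Presentation, Keynote Q&A, Invited Talk, Demo Chat, Demo Q&A, Lightning Talk, Panel Block, Plenary Block.
Keynote Q&A starts after Breakout Presentation ends; Breakout Presentation is clear from here.
Invited Talk starts after Keynote Q&A ends; Keynote Q&A is clear from here.
Demo Chat starts after Invited Talk ends; Invited Talk is clear from here.
Demo Q&A starts before Demo Chat ends → Demo Chat and Demo Q&A overlap.
Lightning Talk starts after Demo Chat ends; Demo Chat is clear from here.
Lightning Talk starts after Demo Q&A ends; Demo Q&A is clear from here.
Panel Block starts exactly when Lightning Talk ends (back-to-back, no overlap); Lightning Talk is clear from here.
Plenary Block starts before Panel Block ends → Panel Block and Plenary Block overlap.

Demo Chat & Demo Q&A, Panel Block & Plenary Block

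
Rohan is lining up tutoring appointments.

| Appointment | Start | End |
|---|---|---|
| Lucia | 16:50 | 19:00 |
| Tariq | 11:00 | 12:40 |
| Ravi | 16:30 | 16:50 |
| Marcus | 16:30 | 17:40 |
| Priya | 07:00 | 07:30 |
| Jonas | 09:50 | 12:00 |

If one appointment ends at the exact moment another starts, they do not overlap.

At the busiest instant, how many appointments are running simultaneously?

Walk through starts and ends in time order (an end at T is processed before a start at T):
07:00 start Priya → 1
07:30 end Priya → 0
09:50 start Jonas → 1
11:00 start Tariq → 2
12:00 end Jonas → 1
12:40 end Tariq → 0
16:30 start Marcus → 1
16:30 start Ravi → 2
16:50 end Ravi → 1
16:50 start Lucia → 2
17:40 end Marcus → 1
19:00 end Lucia → 0
Peak is 2, at 11:00 (Jonas, Tariq).

2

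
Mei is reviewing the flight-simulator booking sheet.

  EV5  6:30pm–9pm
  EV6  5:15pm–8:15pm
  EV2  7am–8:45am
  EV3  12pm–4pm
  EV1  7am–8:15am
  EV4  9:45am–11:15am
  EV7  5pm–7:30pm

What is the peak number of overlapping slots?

Sort all start/end points and keep a running count:
7am start EV1 → 1
7am start EV2 → 2
8:15am end EV1 → 1
8:45am end EV2 → 0
9:45am start EV4 → 1
11:15am end EV4 → 0
12pm start EV3 → 1
4pm end EV3 → 0
5pm start EV7 → 1
5:15pm start EV6 → 2
6:30pm start EV5 → 3
7:30pm end EV7 → 2
8:15pm end EV6 → 1
9pm end EV5 → 0
Peak is 3, at 6:30pm (EV5, EV6, EV7).

3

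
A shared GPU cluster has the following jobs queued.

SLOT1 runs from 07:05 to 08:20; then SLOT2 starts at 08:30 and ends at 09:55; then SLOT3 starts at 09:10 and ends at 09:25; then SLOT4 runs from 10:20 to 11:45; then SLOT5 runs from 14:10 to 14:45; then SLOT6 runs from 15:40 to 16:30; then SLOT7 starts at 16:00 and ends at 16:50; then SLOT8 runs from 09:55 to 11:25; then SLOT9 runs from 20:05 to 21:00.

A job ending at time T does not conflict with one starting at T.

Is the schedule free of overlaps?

Sorted by start: SLOT1, SLOT2, SLOT3, SLOT8, SLOT4, SLOT5, SLOT6, SLOT7, SLOT9.
SLOT2 starts after SLOT1 ends — done with SLOT1.
SLOT3 starts before SLOT2 ends → SLOT2 and SLOT3 overlap.
That's a conflict, so the schedule is not conflict-free.

No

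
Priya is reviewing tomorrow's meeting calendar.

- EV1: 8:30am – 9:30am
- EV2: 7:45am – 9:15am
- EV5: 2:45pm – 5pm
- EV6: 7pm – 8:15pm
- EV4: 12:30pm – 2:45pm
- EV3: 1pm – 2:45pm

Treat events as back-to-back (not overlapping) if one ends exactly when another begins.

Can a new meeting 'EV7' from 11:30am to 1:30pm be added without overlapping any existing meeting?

No — it overlaps EV3, EV4

EV2: ends 9:15am at or before EV7 starts 11:30am → clear.
EV1: ends 9:30am at or before EV7 starts 11:30am → clear.
EV4: starts 12:30pm before EV7 ends 1:30pm, and ends 2:45pm after EV7 starts 11:30am → overlap.
EV3: starts 1pm before EV7 ends 1:30pm, and ends 2:45pm after EV7 starts 11:30am → overlap.
EV5: starts 2:45pm at or after EV7 ends 1:30pm → clear.
EV6: starts 7pm at or after EV7 ends 1:30pm → clear.
EV7 overlaps EV3, EV4.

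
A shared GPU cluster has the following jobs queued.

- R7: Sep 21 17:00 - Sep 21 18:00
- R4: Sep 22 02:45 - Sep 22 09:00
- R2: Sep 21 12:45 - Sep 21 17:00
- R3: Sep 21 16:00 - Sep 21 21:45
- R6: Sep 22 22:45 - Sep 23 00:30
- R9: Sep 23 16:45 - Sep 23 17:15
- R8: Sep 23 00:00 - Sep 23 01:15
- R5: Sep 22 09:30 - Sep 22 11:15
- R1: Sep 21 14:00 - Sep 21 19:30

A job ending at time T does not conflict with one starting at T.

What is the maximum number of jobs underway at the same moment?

Sweep the timeline, counting +1 at each start and −1 at each end (ends before starts at a tie):
Sep 21 12:45 start R2 → 1
Sep 21 14:00 start R1 → 2
Sep 21 16:00 start R3 → 3
Sep 21 17:00 end R2 → 2
Sep 21 17:00 start R7 → 3
Sep 21 18:00 end R7 → 2
Sep 21 19:30 end R1 → 1
Sep 21 21:45 end R3 → 0
Sep 22 02:45 start R4 → 1
Sep 22 09:00 end R4 → 0
Sep 22 09:30 start R5 → 1
Sep 22 11:15 end R5 → 0
Sep 22 22:45 start R6 → 1
Sep 23 00:00 start R8 → 2
Sep 23 00:30 end R6 → 1
Sep 23 01:15 end R8 → 0
Sep 23 16:45 start R9 → 1
Sep 23 17:15 end R9 → 0
Peak is 3, at Sep 21 16:00 (R1, R2, R3).

3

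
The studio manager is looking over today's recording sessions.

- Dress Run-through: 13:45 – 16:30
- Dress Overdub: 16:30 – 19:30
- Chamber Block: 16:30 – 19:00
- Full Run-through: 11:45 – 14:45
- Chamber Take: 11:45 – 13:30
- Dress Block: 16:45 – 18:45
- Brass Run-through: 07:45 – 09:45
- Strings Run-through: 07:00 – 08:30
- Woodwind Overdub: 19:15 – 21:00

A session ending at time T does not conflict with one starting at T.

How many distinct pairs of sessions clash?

7

Two intervals overlap when each starts before the other ends.
Sorted by start: Strings Run-through, Brass Run-through, Chamber Take, Full Run-through, Dress Run-through, Dress Overdub, Chamber Block, Dress Block, Woodwind Overdub.
Brass Run-through starts before Strings Run-through ends → Strings Run-through and Brass Run-through overlap.
Chamber Take starts after Strings Run-through ends, so nothing later overlaps Strings Run-through either.
Chamber Take starts after Brass Run-through ends, so nothing later overlaps Brass Run-through either.
Full Run-through starts before Chamber Take ends → Chamber Take and Full Run-through overlap.
Dress Run-through starts after Chamber Take ends, so nothing later overlaps Chamber Take either.
Dress Run-through starts before Full Run-through ends → Full Run-through and Dress Run-through overlap.
Dress Overdub starts after Full Run-through ends, so nothing later overlaps Full Run-through either.
Dress Overdub starts exactly when Dress Run-through ends (back-to-back, no overlap), so nothing later overlaps Dress Run-through either.
Chamber Block starts before Dress Overdub ends → Dress Overdub and Chamber Block overlap.
Dress Block starts before Dress Overdub ends → Dress Overdub and Dress Block overlap.
Woodwind Overdub starts before Dress Overdub ends → Dress Overdub and Woodwind Overdub overlap.
Dress Block starts before Chamber Block ends → Chamber Block and Dress Block overlap.
Woodwind Overdub starts after Chamber Block ends.
Woodwind Overdub starts after Dress Block ends.
Overlapping pairs: Brass Run-through & Strings Run-through, Chamber Block & Dress Block, Chamber Block & Dress Overdub, Chamber Take & Full Run-through, Dress Block & Dress Overdub, Dress Overdub & Woodwind Overdub, Dress Run-through & Full Run-through — 7 in total.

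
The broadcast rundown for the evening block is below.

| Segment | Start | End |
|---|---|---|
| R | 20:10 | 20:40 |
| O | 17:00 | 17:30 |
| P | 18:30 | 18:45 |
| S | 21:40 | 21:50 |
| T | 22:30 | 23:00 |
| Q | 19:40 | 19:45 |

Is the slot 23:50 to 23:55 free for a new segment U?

O: ends 17:30 at or before U starts 23:50 → clear.
P: ends 18:45 at or before U starts 23:50 → clear.
Q: ends 19:45 at or before U starts 23:50 → clear.
R: ends 20:40 at or before U starts 23:50 → clear.
S: ends 21:50 at or before U starts 23:50 → clear.
T: ends 23:00 at or before U starts 23:50 → clear.

Yes — the slot is free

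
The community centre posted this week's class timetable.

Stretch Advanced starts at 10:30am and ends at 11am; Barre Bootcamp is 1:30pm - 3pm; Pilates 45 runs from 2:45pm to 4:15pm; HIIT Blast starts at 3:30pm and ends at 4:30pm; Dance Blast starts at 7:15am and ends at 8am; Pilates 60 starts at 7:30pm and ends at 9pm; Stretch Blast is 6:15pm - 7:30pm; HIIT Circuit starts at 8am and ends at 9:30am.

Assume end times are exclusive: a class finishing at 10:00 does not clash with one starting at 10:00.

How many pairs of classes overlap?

2

Sorted by start: Dance Blast, HIIT Circuit, Stretch Advanced, Barre Bootcamp, Pilates 45, HIIT Blast, Stretch Blast, Pilates 60.
HIIT Circuit starts exactly when Dance Blast ends (back-to-back, no overlap) — done with Dance Blast.
Stretch Advanced starts after HIIT Circuit ends — done with HIIT Circuit.
Barre Bootcamp starts after Stretch Advanced ends — done with Stretch Advanced.
Pilates 45 starts before Barre Bootcamp ends → Barre Bootcamp and Pilates 45 overlap.
HIIT Blast starts after Barre Bootcamp ends — done with Barre Bootcamp.
HIIT Blast starts before Pilates 45 ends → Pilates 45 and HIIT Blast overlap.
Stretch Blast starts after Pilates 45 ends — done with Pilates 45.
Stretch Blast starts after HIIT Blast ends — done with HIIT Blast.
Pilates 60 starts exactly when Stretch Blast ends (back-to-back, no overlap).
Overlapping pairs: Barre Bootcamp & Pilates 45, HIIT Blast & Pilates 45 — 2 in total.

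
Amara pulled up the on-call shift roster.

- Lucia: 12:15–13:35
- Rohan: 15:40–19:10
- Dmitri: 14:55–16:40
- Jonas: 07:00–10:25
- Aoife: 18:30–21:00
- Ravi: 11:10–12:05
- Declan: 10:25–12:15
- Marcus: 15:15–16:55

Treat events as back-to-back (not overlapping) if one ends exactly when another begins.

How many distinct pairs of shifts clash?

5

Check each pair: they overlap iff neither finishes before the other starts.
Sorted by start: Jonas, Declan, Ravi, Lucia, Dmitri, Marcus, Rohan, Aoife.
Declan starts exactly when Jonas ends (back-to-back, no overlap) — done with Jonas.
Ravi starts before Declan ends → Declan and Ravi overlap.
Lucia starts exactly when Declan ends (back-to-back, no overlap) — done with Declan.
Lucia starts after Ravi ends — done with Ravi.
Dmitri starts after Lucia ends — done with Lucia.
Marcus starts before Dmitri ends → Dmitri and Marcus overlap.
Rohan starts before Dmitri ends → Dmitri and Rohan overlap.
Aoife starts after Dmitri ends.
Rohan starts before Marcus ends → Marcus and Rohan overlap.
Aoife starts after Marcus ends.
Aoife starts before Rohan ends → Rohan and Aoife overlap.
Overlapping pairs: Aoife & Rohan, Declan & Ravi, Dmitri & Marcus, Dmitri & Rohan, Marcus & Rohan — 5 in total.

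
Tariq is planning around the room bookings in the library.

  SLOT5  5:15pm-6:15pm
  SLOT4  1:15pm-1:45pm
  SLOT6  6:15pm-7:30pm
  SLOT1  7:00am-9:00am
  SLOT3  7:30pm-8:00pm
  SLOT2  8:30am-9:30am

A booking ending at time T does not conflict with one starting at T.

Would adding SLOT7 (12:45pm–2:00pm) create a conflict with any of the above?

Yes — it overlaps SLOT4

SLOT1: ends 9:00am at or before SLOT7 starts 12:45pm → clear.
SLOT2: ends 9:30am at or before SLOT7 starts 12:45pm → clear.
SLOT4: starts 1:15pm before SLOT7 ends 2:00pm, and ends 1:45pm after SLOT7 starts 12:45pm → overlap.
SLOT5: starts 5:15pm at or after SLOT7 ends 2:00pm → clear.
SLOT6: starts 6:15pm at or after SLOT7 ends 2:00pm → clear.
SLOT3: starts 7:30pm at or after SLOT7 ends 2:00pm → clear.
SLOT7 overlaps SLOT4.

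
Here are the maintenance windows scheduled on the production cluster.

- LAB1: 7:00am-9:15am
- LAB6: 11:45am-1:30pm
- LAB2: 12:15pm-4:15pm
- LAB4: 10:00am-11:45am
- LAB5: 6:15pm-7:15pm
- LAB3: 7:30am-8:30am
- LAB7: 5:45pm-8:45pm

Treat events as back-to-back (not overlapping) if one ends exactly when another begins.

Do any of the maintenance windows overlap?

Yes

Sorted by start: LAB1, LAB3, LAB4, LAB6, LAB2, LAB7, LAB5.
LAB3 starts before LAB1 ends → LAB1 and LAB3 overlap.
That's a conflict, so the schedule is not conflict-free.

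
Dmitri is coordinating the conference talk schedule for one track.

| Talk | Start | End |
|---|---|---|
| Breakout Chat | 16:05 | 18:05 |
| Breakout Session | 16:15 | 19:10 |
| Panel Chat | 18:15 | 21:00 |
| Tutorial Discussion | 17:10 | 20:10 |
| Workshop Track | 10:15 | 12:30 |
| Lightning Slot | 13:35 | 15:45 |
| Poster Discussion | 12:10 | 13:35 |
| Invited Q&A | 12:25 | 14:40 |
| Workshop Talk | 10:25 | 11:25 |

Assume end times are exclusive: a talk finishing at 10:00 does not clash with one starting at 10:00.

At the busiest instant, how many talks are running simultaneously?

Sort all start/end points and keep a running count:
10:15 start Workshop Track → 1
10:25 start Workshop Talk → 2
11:25 end Workshop Talk → 1
12:10 start Poster Discussion → 2
12:25 start Invited Q&A → 3
12:30 end Workshop Track → 2
13:35 end Poster Discussion → 1
13:35 start Lightning Slot → 2
14:40 end Invited Q&A → 1
15:45 end Lightning Slot → 0
16:05 start Breakout Chat → 1
16:15 start Breakout Session → 2
17:10 start Tutorial Discussion → 3
18:05 end Breakout Chat → 2
18:15 start Panel Chat → 3
19:10 end Breakout Session → 2
20:10 end Tutorial Discussion → 1
21:00 end Panel Chat → 0
Peak is 3, at 12:25 (Invited Q&A, Poster Discussion, Workshop Track).

3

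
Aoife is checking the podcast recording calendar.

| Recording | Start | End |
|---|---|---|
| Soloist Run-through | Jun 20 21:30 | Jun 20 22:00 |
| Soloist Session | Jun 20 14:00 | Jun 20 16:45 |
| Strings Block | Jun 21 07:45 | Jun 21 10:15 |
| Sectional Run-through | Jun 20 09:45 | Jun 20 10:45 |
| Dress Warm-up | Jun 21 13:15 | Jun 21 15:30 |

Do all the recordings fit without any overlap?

Sorted by start: Sectional Run-through, Soloist Session, Soloist Run-through, Strings Block, Dress Warm-up.
Soloist Session starts after Sectional Run-through ends, so nothing later overlaps Sectional Run-through either.
Soloist Run-through starts after Soloist Session ends, so nothing later overlaps Soloist Session either.
Strings Block starts after Soloist Run-through ends, so nothing later overlaps Soloist Run-through either.
Dress Warm-up starts after Strings Block ends.
Every pair is clear; the schedule has no overlaps.

Yes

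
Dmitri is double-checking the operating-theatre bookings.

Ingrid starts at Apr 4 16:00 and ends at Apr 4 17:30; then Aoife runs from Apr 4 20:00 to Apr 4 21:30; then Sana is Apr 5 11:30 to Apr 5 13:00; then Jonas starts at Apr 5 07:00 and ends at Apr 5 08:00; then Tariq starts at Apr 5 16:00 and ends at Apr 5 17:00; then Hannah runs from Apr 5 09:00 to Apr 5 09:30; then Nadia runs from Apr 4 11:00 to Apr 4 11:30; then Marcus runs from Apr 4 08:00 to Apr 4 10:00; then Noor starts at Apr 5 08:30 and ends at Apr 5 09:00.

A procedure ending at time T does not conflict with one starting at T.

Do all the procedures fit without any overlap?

Yes

Sorted by start: Marcus, Nadia, Ingrid, Aoife, Jonas, Noor, Hannah, Sana, Tariq.
Nadia starts after Marcus ends; Marcus is clear from here.
Ingrid starts after Nadia ends; Nadia is clear from here.
Aoife starts after Ingrid ends; Ingrid is clear from here.
Jonas starts after Aoife ends; Aoife is clear from here.
Noor starts after Jonas ends; Jonas is clear from here.
Hannah starts exactly when Noor ends (back-to-back, no overlap); Noor is clear from here.
Sana starts after Hannah ends; Hannah is clear from here.
Tariq starts after Sana ends.
Every pair is clear; the schedule has no overlaps.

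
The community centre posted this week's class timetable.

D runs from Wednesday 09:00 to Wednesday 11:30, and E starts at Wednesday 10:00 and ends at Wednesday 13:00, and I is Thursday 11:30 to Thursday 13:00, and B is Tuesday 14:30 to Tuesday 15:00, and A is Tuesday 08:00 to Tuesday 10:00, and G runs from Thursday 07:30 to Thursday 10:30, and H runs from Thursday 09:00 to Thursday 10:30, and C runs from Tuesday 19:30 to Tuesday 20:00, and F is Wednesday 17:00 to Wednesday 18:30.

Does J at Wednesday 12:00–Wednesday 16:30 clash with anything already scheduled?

A: ends Tuesday 10:00 at or before J starts Wednesday 12:00 → clear.
B: ends Tuesday 15:00 at or before J starts Wednesday 12:00 → clear.
C: ends Tuesday 20:00 at or before J starts Wednesday 12:00 → clear.
D: ends Wednesday 11:30 at or before J starts Wednesday 12:00 → clear.
E: starts Wednesday 10:00 before J ends Wednesday 16:30, and ends Wednesday 13:00 after J starts Wednesday 12:00 → overlap.
F: starts Wednesday 17:00 at or after J ends Wednesday 16:30 → clear.
G: starts Thursday 07:30 at or after J ends Wednesday 16:30 → clear.
H: starts Thursday 09:00 at or after J ends Wednesday 16:30 → clear.
I: starts Thursday 11:30 at or after J ends Wednesday 16:30 → clear.
J overlaps E.

Yes — it overlaps E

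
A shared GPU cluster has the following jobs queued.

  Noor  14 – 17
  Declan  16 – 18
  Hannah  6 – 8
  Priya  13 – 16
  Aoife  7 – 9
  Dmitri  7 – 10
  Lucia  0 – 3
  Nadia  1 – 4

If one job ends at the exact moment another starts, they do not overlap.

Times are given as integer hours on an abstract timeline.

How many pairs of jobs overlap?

6

Two intervals overlap when each starts before the other ends.
Sorted by start: Lucia, Nadia, Hannah, Aoife, Dmitri, Priya, Noor, Declan.
Nadia starts before Lucia ends → Lucia and Nadia overlap.
Hannah starts after Lucia ends, so nothing later overlaps Lucia either.
Hannah starts after Nadia ends, so nothing later overlaps Nadia either.
Aoife starts before Hannah ends → Hannah and Aoife overlap.
Dmitri starts before Hannah ends → Hannah and Dmitri overlap.
Priya starts after Hannah ends, so nothing later overlaps Hannah either.
Dmitri starts before Aoife ends → Aoife and Dmitri overlap.
Priya starts after Aoife ends, so nothing later overlaps Aoife either.
Priya starts after Dmitri ends, so nothing later overlaps Dmitri either.
Noor starts before Priya ends → Priya and Noor overlap.
Declan starts exactly when Priya ends (back-to-back, no overlap).
Declan starts before Noor ends → Noor and Declan overlap.
Overlapping pairs: Aoife & Dmitri, Aoife & Hannah, Declan & Noor, Dmitri & Hannah, Lucia & Nadia, Noor & Priya — 6 in total.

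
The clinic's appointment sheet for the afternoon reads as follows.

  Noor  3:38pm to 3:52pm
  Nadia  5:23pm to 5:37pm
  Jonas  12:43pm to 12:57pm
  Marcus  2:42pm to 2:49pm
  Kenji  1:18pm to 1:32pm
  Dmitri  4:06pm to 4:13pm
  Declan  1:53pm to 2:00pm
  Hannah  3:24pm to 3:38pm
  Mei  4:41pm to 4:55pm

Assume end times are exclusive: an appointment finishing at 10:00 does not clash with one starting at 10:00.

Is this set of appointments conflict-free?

Sorted by start: Jonas, Kenji, Declan, Marcus, Hannah, Noor, Dmitri, Mei, Nadia.
Kenji starts after Jonas ends — done with Jonas.
Declan starts after Kenji ends — done with Kenji.
Marcus starts after Declan ends — done with Declan.
Hannah starts after Marcus ends — done with Marcus.
Noor starts exactly when Hannah ends (back-to-back, no overlap) — done with Hannah.
Dmitri starts after Noor ends — done with Noor.
Mei starts after Dmitri ends — done with Dmitri.
Nadia starts after Mei ends.
Every pair is clear; the schedule has no overlaps.

Yes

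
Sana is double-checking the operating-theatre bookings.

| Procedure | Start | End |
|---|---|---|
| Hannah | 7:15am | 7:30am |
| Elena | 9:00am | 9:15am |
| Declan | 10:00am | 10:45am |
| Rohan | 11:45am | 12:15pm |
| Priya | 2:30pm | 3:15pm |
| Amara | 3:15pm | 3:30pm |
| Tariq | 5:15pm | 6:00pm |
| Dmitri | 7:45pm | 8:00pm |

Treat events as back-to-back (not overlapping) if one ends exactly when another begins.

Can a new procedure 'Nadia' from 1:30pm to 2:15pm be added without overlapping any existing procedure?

Yes — the slot is free

Hannah: ends 7:30am at or before Nadia starts 1:30pm → clear.
Elena: ends 9:15am at or before Nadia starts 1:30pm → clear.
Declan: ends 10:45am at or before Nadia starts 1:30pm → clear.
Rohan: ends 12:15pm at or before Nadia starts 1:30pm → clear.
Priya: starts 2:30pm at or after Nadia ends 2:15pm → clear.
Amara: starts 3:15pm at or after Nadia ends 2:15pm → clear.
Tariq: starts 5:15pm at or after Nadia ends 2:15pm → clear.
Dmitri: starts 7:45pm at or after Nadia ends 2:15pm → clear.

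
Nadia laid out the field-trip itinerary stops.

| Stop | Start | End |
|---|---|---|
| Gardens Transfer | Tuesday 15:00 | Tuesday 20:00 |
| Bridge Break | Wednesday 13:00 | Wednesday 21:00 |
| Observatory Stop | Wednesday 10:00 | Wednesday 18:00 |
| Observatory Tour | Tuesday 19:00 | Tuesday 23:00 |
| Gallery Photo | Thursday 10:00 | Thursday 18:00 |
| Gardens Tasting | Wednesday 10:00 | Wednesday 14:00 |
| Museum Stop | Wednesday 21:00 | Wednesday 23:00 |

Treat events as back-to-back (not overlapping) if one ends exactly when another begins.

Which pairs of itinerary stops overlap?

Bridge Break & Gardens Tasting, Bridge Break & Observatory Stop, Gardens Tasting & Observatory Stop, Gardens Transfer & Observatory Tour

Sorted by start: Gardens Transfer, Observatory Tour, Gardens Tasting, Observatory Stop, Bridge Break, Museum Stop, Gallery Photo.
Observatory Tour starts before Gardens Transfer ends → Gardens Transfer and Observatory Tour overlap.
Gardens Tasting starts after Gardens Transfer ends; Gardens Transfer is clear from here.
Gardens Tasting starts after Observatory Tour ends; Observatory Tour is clear from here.
Observatory Stop starts before Gardens Tasting ends → Gardens Tasting and Observatory Stop overlap.
Bridge Break starts before Gardens Tasting ends → Gardens Tasting and Bridge Break overlap.
Museum Stop starts after Gardens Tasting ends; Gardens Tasting is clear from here.
Bridge Break starts before Observatory Stop ends → Observatory Stop and Bridge Break overlap.
Museum Stop starts after Observatory Stop ends; Observatory Stop is clear from here.
Museum Stop starts exactly when Bridge Break ends (back-to-back, no overlap); Bridge Break is clear from here.
Gallery Photo starts after Museum Stop ends.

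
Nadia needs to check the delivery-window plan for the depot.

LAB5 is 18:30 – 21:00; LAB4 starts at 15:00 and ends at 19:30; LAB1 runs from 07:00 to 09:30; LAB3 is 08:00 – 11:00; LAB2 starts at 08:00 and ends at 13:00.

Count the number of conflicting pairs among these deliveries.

4

Two intervals overlap when each starts before the other ends.
Sorted by start: LAB1, LAB2, LAB3, LAB4, LAB5.
LAB2 starts before LAB1 ends → LAB1 and LAB2 overlap.
LAB3 starts before LAB1 ends → LAB1 and LAB3 overlap.
LAB4 starts after LAB1 ends, so nothing later overlaps LAB1 either.
LAB3 starts before LAB2 ends → LAB2 and LAB3 overlap.
LAB4 starts after LAB2 ends, so nothing later overlaps LAB2 either.
LAB4 starts after LAB3 ends, so nothing later overlaps LAB3 either.
LAB5 starts before LAB4 ends → LAB4 and LAB5 overlap.
Overlapping pairs: LAB1 & LAB2, LAB1 & LAB3, LAB2 & LAB3, LAB4 & LAB5 — 4 in total.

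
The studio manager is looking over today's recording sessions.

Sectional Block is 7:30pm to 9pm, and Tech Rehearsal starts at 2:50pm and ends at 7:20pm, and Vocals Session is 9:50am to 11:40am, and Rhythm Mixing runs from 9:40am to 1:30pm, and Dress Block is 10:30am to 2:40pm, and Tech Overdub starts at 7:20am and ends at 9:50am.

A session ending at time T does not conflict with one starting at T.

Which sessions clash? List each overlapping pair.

Dress Block & Rhythm Mixing, Dress Block & Vocals Session, Rhythm Mixing & Tech Overdub, Rhythm Mixing & Vocals Session

Check each pair: they overlap iff neither finishes before the other starts.
Sorted by start: Tech Overdub, Rhythm Mixing, Vocals Session, Dress Block, Tech Rehearsal, Sectional Block.
Rhythm Mixing starts before Tech Overdub ends → Tech Overdub and Rhythm Mixing overlap.
Vocals Session starts exactly when Tech Overdub ends (back-to-back, no overlap), so nothing later overlaps Tech Overdub either.
Vocals Session starts before Rhythm Mixing ends → Rhythm Mixing and Vocals Session overlap.
Dress Block starts before Rhythm Mixing ends → Rhythm Mixing and Dress Block overlap.
Tech Rehearsal starts after Rhythm Mixing ends, so nothing later overlaps Rhythm Mixing either.
Dress Block starts before Vocals Session ends → Vocals Session and Dress Block overlap.
Tech Rehearsal starts after Vocals Session ends, so nothing later overlaps Vocals Session either.
Tech Rehearsal starts after Dress Block ends, so nothing later overlaps Dress Block either.
Sectional Block starts after Tech Rehearsal ends.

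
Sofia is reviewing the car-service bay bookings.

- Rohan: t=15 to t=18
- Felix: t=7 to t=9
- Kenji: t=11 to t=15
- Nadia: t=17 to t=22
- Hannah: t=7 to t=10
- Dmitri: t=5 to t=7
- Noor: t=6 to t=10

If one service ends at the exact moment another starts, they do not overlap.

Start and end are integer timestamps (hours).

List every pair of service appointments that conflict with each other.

Dmitri & Noor, Felix & Hannah, Felix & Noor, Hannah & Noor, Nadia & Rohan

Sorted by start: Dmitri, Noor, Felix, Hannah, Kenji, Rohan, Nadia.
Noor starts before Dmitri ends → Dmitri and Noor overlap.
Felix starts exactly when Dmitri ends (back-to-back, no overlap), so Dmitri has no further overlaps.
Felix starts before Noor ends → Noor and Felix overlap.
Hannah starts before Noor ends → Noor and Hannah overlap.
Kenji starts after Noor ends, so Noor has no further overlaps.
Hannah starts before Felix ends → Felix and Hannah overlap.
Kenji starts after Felix ends, so Felix has no further overlaps.
Kenji starts after Hannah ends, so Hannah has no further overlaps.
Rohan starts exactly when Kenji ends (back-to-back, no overlap), so Kenji has no further overlaps.
Nadia starts before Rohan ends → Rohan and Nadia overlap.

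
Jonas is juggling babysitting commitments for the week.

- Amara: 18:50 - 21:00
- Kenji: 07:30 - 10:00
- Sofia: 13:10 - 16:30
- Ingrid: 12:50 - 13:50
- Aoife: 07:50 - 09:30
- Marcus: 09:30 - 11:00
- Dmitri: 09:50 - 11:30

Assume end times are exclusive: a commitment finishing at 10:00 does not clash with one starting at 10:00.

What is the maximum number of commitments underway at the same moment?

Sort all start/end points and keep a running count:
07:30 start Kenji → 1
07:50 start Aoife → 2
09:30 end Aoife → 1
09:30 start Marcus → 2
09:50 start Dmitri → 3
10:00 end Kenji → 2
11:00 end Marcus → 1
11:30 end Dmitri → 0
12:50 start Ingrid → 1
13:10 start Sofia → 2
13:50 end Ingrid → 1
16:30 end Sofia → 0
18:50 start Amara → 1
21:00 end Amara → 0
Peak is 3, at 09:50 (Dmitri, Kenji, Marcus).

3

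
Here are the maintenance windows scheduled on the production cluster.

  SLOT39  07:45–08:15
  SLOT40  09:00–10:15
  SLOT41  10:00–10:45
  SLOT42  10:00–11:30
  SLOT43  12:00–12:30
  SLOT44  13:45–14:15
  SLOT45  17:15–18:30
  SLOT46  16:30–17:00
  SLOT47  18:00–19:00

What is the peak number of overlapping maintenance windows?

Sweep the timeline, counting +1 at each start and −1 at each end (ends before starts at a tie):
07:45 start SLOT39 → 1
08:15 end SLOT39 → 0
09:00 start SLOT40 → 1
10:00 start SLOT41 → 2
10:00 start SLOT42 → 3
10:15 end SLOT40 → 2
10:45 end SLOT41 → 1
11:30 end SLOT42 → 0
12:00 start SLOT43 → 1
12:30 end SLOT43 → 0
13:45 start SLOT44 → 1
14:15 end SLOT44 → 0
16:30 start SLOT46 → 1
17:00 end SLOT46 → 0
17:15 start SLOT45 → 1
18:00 start SLOT47 → 2
18:30 end SLOT45 → 1
19:00 end SLOT47 → 0
Peak is 3, at 10:00 (SLOT40, SLOT41, SLOT42).

3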